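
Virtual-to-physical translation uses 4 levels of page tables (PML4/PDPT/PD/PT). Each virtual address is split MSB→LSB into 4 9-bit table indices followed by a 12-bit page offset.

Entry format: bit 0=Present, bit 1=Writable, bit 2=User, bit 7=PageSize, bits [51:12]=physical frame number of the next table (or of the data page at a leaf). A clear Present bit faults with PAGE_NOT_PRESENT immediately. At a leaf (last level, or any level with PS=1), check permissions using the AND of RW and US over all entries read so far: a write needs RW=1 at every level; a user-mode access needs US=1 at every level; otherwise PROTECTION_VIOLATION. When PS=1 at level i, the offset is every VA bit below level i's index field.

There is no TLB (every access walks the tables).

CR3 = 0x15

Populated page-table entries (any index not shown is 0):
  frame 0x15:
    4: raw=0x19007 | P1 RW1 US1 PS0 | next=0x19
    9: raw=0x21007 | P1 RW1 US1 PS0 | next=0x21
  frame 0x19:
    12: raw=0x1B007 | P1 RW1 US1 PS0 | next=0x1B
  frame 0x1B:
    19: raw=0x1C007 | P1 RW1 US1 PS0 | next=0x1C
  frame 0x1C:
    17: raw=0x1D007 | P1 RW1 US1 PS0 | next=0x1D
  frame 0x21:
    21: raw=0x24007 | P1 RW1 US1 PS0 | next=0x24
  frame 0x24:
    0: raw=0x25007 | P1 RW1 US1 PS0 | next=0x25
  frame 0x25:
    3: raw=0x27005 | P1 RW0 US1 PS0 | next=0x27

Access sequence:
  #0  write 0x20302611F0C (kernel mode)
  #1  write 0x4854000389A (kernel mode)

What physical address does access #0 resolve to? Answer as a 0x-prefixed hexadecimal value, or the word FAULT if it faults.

Walk each access:
#0 VA=0x20302611F0C (w,kernel):
  L0: frame=0x15 idx=4 entry=0x19007 [P=1 RW=1 US=1 PS=0]
  L1: frame=0x19 idx=12 entry=0x1B007 [P=1 RW=1 US=1 PS=0]
  L2: frame=0x1B idx=19 entry=0x1C007 [P=1 RW=1 US=1 PS=0]
  L3: frame=0x1C idx=17 entry=0x1D007 [P=1 RW=1 US=1 PS=0]
  ✓ 0x1DF0C  — 4 lookups
#1 VA=0x4854000389A (w,kernel):
  L0: frame=0x15 idx=9 entry=0x21007 [P=1 RW=1 US=1 PS=0]
  L1: frame=0x21 idx=21 entry=0x24007 [P=1 RW=1 US=1 PS=0]
  L2: frame=0x24 idx=0 entry=0x25007 [P=1 RW=1 US=1 PS=0]
  L3: frame=0x25 idx=3 entry=0x27005 [P=1 RW=0 US=1 PS=0]
  ⇒ fault: PROTECTION_VIOLATION  — 4 lookups

Access #0 PA: 0x1DF0C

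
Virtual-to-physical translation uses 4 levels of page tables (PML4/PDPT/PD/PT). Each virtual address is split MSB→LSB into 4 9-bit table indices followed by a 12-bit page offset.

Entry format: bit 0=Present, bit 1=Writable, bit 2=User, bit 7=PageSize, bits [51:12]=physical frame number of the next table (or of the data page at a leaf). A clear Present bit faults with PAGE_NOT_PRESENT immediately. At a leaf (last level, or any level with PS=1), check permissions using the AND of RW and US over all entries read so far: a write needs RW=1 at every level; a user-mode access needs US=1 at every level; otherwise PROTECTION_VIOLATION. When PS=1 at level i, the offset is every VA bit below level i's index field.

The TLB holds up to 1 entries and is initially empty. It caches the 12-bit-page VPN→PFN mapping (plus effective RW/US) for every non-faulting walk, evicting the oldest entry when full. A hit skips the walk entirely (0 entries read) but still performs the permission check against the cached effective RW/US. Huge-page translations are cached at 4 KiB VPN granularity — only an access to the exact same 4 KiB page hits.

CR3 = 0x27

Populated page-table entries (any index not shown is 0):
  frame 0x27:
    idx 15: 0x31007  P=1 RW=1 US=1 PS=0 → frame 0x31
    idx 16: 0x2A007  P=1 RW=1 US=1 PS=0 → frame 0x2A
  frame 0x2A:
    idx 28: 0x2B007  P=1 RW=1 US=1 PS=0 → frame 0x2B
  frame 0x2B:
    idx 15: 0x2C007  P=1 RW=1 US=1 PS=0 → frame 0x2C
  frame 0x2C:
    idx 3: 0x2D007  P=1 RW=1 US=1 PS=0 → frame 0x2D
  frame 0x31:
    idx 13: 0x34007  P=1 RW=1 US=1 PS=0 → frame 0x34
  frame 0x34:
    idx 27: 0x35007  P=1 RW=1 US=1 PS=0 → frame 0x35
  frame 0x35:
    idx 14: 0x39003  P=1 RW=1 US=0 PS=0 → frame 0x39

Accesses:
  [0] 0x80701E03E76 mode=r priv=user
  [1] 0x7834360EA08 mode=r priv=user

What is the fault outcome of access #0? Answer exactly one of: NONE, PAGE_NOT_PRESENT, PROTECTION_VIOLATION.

Walk each access:
#0 VA=0x80701E03E76 (r,user):
  L0: frame=0x27 idx=16 entry=0x2A007 [P=1 RW=1 US=1 PS=0]
  L1: frame=0x2A idx=28 entry=0x2B007 [P=1 RW=1 US=1 PS=0]
  L2: frame=0x2B idx=15 entry=0x2C007 [P=1 RW=1 US=1 PS=0]
  L3: frame=0x2C idx=3 entry=0x2D007 [P=1 RW=1 US=1 PS=0]
  ⇒ phys 0x2DE76  [4 reads]
#1 VA=0x7834360EA08 (r,user):
  L0: frame=0x27 idx=15 entry=0x31007 [P=1 RW=1 US=1 PS=0]
  L1: frame=0x31 idx=13 entry=0x34007 [P=1 RW=1 US=1 PS=0]
  L2: frame=0x34 idx=27 entry=0x35007 [P=1 RW=1 US=1 PS=0]
  L3: frame=0x35 idx=14 entry=0x39003 [P=1 RW=1 US=0 PS=0]
  ✗ PROTECTION_VIOLATION  [4 reads]

Access #0 fault: NONE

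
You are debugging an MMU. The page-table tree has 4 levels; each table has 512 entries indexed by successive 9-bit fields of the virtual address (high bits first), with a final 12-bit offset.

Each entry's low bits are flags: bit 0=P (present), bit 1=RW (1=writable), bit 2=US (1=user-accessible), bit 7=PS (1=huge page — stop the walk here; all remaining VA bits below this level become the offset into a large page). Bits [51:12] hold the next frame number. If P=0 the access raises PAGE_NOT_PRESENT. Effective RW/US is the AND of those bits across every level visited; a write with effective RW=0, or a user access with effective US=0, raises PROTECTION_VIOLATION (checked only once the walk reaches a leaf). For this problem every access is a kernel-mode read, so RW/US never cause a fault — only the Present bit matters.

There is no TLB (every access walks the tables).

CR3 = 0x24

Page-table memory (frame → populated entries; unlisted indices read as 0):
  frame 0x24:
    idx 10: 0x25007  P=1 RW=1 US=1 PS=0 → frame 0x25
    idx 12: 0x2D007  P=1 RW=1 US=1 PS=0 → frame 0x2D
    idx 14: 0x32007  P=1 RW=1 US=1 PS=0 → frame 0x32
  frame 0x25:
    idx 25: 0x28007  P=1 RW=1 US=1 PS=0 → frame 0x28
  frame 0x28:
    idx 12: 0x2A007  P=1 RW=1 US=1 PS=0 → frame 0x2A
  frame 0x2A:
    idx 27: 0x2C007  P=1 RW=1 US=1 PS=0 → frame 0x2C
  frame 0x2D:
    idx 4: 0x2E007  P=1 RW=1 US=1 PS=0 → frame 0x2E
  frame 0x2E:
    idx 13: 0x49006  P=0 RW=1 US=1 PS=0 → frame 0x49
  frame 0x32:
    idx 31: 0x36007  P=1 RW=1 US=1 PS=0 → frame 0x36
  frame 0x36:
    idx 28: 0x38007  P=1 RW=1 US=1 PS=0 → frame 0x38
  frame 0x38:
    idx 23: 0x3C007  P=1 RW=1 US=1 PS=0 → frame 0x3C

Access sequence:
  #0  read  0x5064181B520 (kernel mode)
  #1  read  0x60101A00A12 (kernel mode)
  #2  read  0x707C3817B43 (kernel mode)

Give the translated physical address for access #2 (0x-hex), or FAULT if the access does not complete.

Per-access translation:
#0 VA=0x5064181B520 (r,kernel):
  L0 @0x24[10] → 0x25007  P=1,RW=1,US=1,PS=0
  L1 @0x25[25] → 0x28007  P=1,RW=1,US=1,PS=0
  L2 @0x28[12] → 0x2A007  P=1,RW=1,US=1,PS=0
  L3 @0x2A[27] → 0x2C007  P=1,RW=1,US=1,PS=0
  → PA=0x2C520  (4 entries read)
#1 VA=0x60101A00A12 (r,kernel):
  L0 @0x24[12] → 0x2D007  P=1,RW=1,US=1,PS=0
  L1 @0x2D[4] → 0x2E007  P=1,RW=1,US=1,PS=0
  L2 @0x2E[13] → 0x49006  P=0,RW=1,US=1,PS=0
  ✗ PAGE_NOT_PRESENT  [3 reads]
#2 VA=0x707C3817B43 (r,kernel):
  L0 @0x24[14] → 0x32007  P=1,RW=1,US=1,PS=0
  L1 @0x32[31] → 0x36007  P=1,RW=1,US=1,PS=0
  L2 @0x36[28] → 0x38007  P=1,RW=1,US=1,PS=0
  L3 @0x38[23] → 0x3C007  P=1,RW=1,US=1,PS=0
  → PA=0x3CB43  (4 entries read)

Access #2 PA: 0x3CB43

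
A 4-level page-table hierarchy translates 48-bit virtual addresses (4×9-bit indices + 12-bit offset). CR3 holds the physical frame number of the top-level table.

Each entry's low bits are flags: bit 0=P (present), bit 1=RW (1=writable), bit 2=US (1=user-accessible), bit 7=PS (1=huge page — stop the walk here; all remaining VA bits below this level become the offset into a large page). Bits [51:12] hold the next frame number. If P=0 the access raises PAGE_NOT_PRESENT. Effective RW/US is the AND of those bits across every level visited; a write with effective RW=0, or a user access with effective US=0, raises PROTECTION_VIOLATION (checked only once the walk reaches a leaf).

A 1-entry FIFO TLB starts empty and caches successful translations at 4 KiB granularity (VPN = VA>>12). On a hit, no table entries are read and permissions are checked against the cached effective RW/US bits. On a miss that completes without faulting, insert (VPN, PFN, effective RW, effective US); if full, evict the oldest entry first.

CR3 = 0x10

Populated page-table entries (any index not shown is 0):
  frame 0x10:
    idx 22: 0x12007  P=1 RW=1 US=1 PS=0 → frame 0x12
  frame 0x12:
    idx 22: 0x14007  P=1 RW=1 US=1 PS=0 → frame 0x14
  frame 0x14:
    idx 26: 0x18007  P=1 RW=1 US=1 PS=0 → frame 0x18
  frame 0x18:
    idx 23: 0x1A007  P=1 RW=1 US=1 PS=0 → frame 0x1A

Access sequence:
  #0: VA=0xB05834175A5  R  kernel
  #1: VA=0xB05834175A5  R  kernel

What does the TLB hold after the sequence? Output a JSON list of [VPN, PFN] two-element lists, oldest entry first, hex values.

Per-access translation:
#0 VA=0xB05834175A5 (r,kernel):
  [0] read 0x10 idx=22: raw=0x12007 flags P=1 W=1 U=1 S=0
  [1] read 0x12 idx=22: raw=0x14007 flags P=1 W=1 U=1 S=0
  [2] read 0x14 idx=26: raw=0x18007 flags P=1 W=1 U=1 S=0
  [3] read 0x18 idx=23: raw=0x1A007 flags P=1 W=1 U=1 S=0
  ⇒ phys 0x1A5A5  [4 reads]
#1 VA=0xB05834175A5 (r,kernel):
  TLB hit vpn=0xB0583417 → PA=0x1A5A5

TLB: [["0xB0583417", "0x1A"]]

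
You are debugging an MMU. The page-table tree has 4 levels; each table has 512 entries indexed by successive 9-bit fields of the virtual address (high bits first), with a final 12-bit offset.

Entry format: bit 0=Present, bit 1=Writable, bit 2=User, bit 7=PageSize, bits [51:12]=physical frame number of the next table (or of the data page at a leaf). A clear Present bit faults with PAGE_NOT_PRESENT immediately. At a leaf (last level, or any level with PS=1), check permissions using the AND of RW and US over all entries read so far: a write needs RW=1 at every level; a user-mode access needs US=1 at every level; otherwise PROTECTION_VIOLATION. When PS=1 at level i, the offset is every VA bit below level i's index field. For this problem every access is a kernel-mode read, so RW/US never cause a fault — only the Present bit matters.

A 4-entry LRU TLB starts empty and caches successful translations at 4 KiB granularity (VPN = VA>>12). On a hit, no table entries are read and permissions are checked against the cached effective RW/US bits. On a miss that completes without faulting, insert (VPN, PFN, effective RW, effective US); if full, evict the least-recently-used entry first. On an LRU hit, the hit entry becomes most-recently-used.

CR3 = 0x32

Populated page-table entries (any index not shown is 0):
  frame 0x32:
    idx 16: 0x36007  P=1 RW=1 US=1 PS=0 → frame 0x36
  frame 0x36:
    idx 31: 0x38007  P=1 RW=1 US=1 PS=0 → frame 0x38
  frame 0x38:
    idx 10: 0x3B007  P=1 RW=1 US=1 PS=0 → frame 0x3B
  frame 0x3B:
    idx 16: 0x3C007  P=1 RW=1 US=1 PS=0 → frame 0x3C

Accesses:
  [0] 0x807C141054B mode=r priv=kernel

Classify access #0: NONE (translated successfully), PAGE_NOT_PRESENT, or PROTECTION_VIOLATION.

Walk each access:
#0 VA=0x807C141054B (r,kernel):
  lvl0: tbl 0x32, slot 16 ⇒ 0x36007 (P1/RW1/US1/PS0)
  lvl1: tbl 0x36, slot 31 ⇒ 0x38007 (P1/RW1/US1/PS0)
  lvl2: tbl 0x38, slot 10 ⇒ 0x3B007 (P1/RW1/US1/PS0)
  lvl3: tbl 0x3B, slot 16 ⇒ 0x3C007 (P1/RW1/US1/PS0)
  ✓ 0x3C54B  — 4 lookups

Access #0 fault: NONE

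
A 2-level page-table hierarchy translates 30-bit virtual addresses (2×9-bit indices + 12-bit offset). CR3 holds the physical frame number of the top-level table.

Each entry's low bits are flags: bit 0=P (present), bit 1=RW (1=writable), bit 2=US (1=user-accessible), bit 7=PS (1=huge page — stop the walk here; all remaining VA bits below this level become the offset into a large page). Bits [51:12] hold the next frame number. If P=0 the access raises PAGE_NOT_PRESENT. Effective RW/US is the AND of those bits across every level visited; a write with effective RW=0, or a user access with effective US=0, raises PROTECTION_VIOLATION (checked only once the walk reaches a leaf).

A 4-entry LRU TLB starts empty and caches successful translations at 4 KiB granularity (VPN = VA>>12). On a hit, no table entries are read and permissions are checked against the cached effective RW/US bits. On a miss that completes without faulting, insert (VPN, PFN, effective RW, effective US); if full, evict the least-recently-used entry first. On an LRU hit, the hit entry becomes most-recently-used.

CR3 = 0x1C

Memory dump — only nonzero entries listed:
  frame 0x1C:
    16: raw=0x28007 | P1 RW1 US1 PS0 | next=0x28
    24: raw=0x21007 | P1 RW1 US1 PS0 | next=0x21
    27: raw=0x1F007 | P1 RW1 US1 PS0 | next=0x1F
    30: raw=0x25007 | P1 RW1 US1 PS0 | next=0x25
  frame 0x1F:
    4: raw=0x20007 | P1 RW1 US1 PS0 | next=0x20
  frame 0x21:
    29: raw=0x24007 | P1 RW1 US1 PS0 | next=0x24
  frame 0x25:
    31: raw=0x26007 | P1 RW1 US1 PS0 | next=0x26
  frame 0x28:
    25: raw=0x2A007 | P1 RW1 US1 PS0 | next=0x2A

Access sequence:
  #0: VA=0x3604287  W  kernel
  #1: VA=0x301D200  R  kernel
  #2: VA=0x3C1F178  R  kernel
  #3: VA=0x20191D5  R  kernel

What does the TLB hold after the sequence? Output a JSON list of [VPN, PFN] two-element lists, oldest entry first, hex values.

Walk each access:
#0 VA=0x3604287 (w,kernel):
  lvl0: tbl 0x1C, slot 27 ⇒ 0x1F007 (P1/RW1/US1/PS0)
  lvl1: tbl 0x1F, slot 4 ⇒ 0x20007 (P1/RW1/US1/PS0)
  ✓ 0x20287  — 2 lookups
#1 VA=0x301D200 (r,kernel):
  lvl0: tbl 0x1C, slot 24 ⇒ 0x21007 (P1/RW1/US1/PS0)
  lvl1: tbl 0x21, slot 29 ⇒ 0x24007 (P1/RW1/US1/PS0)
  ✓ 0x24200  — 2 lookups
#2 VA=0x3C1F178 (r,kernel):
  lvl0: tbl 0x1C, slot 30 ⇒ 0x25007 (P1/RW1/US1/PS0)
  lvl1: tbl 0x25, slot 31 ⇒ 0x26007 (P1/RW1/US1/PS0)
  ✓ 0x26178  — 2 lookups
#3 VA=0x20191D5 (r,kernel):
  lvl0: tbl 0x1C, slot 16 ⇒ 0x28007 (P1/RW1/US1/PS0)
  lvl1: tbl 0x28, slot 25 ⇒ 0x2A007 (P1/RW1/US1/PS0)
  ✓ 0x2A1D5  — 2 lookups

TLB: [["0x3604", "0x20"], ["0x301D", "0x24"], ["0x3C1F", "0x26"], ["0x2019", "0x2A"]]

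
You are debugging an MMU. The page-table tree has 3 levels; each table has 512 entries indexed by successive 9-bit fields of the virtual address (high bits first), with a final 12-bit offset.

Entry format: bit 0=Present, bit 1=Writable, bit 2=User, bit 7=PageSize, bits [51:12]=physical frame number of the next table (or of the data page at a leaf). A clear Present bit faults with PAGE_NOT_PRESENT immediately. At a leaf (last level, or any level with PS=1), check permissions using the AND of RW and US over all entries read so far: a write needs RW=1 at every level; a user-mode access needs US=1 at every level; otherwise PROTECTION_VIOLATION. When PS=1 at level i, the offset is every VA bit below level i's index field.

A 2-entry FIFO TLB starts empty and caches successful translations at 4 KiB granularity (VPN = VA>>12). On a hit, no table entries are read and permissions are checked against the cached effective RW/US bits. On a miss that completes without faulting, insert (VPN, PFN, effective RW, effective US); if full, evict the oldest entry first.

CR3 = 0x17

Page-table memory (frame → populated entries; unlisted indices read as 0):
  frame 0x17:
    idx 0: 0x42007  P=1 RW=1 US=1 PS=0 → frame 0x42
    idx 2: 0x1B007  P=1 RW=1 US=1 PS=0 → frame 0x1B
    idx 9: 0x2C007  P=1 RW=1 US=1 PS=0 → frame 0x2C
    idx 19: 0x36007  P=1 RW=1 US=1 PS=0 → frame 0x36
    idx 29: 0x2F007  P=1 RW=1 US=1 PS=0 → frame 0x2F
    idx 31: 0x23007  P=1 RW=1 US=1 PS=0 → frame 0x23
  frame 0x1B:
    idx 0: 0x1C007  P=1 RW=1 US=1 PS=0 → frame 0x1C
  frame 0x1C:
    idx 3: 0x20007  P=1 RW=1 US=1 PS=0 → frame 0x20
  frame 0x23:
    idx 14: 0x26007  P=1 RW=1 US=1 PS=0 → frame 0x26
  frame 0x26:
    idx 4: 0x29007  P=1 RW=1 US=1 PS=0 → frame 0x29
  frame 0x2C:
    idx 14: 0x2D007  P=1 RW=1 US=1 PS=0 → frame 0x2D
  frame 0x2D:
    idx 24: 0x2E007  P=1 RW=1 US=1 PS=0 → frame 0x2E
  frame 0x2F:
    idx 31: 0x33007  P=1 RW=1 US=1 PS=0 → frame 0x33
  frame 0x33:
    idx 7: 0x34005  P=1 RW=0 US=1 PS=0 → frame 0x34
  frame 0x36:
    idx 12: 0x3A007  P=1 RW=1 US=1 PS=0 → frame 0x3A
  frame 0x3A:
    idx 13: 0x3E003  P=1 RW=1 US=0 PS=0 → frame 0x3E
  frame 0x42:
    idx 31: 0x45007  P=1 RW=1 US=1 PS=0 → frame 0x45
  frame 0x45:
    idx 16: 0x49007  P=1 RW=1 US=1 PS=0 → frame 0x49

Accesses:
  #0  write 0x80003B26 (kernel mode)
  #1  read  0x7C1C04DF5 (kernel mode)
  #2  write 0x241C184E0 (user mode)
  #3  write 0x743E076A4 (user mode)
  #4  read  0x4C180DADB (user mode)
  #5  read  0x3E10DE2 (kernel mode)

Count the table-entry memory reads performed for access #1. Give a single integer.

Trace:
#0 VA=0x80003B26 (w,kernel):
  L0 @0x17[2] → 0x1B007  P=1,RW=1,US=1,PS=0
  L1 @0x1B[0] → 0x1C007  P=1,RW=1,US=1,PS=0
  L2 @0x1C[3] → 0x20007  P=1,RW=1,US=1,PS=0
  ⇒ phys 0x20B26  [3 reads]
#1 VA=0x7C1C04DF5 (r,kernel):
  L0 @0x17[31] → 0x23007  P=1,RW=1,US=1,PS=0
  L1 @0x23[14] → 0x26007  P=1,RW=1,US=1,PS=0
  L2 @0x26[4] → 0x29007  P=1,RW=1,US=1,PS=0
  ⇒ phys 0x29DF5  [3 reads]
#2 VA=0x241C184E0 (w,user):
  L0 @0x17[9] → 0x2C007  P=1,RW=1,US=1,PS=0
  L1 @0x2C[14] → 0x2D007  P=1,RW=1,US=1,PS=0
  L2 @0x2D[24] → 0x2E007  P=1,RW=1,US=1,PS=0
  ⇒ phys 0x2E4E0  [3 reads]
#3 VA=0x743E076A4 (w,user):
  L0 @0x17[29] → 0x2F007  P=1,RW=1,US=1,PS=0
  L1 @0x2F[31] → 0x33007  P=1,RW=1,US=1,PS=0
  L2 @0x33[7] → 0x34005  P=1,RW=0,US=1,PS=0
  → PROTECTION_VIOLATION  (3 entries read)
#4 VA=0x4C180DADB (r,user):
  L0 @0x17[19] → 0x36007  P=1,RW=1,US=1,PS=0
  L1 @0x36[12] → 0x3A007  P=1,RW=1,US=1,PS=0
  L2 @0x3A[13] → 0x3E003  P=1,RW=1,US=0,PS=0
  → PROTECTION_VIOLATION  (3 entries read)
#5 VA=0x3E10DE2 (r,kernel):
  L0 @0x17[0] → 0x42007  P=1,RW=1,US=1,PS=0
  L1 @0x42[31] → 0x45007  P=1,RW=1,US=1,PS=0
  L2 @0x45[16] → 0x49007  P=1,RW=1,US=1,PS=0
  ⇒ phys 0x49DE2  [3 reads]

Entries read for #1: 3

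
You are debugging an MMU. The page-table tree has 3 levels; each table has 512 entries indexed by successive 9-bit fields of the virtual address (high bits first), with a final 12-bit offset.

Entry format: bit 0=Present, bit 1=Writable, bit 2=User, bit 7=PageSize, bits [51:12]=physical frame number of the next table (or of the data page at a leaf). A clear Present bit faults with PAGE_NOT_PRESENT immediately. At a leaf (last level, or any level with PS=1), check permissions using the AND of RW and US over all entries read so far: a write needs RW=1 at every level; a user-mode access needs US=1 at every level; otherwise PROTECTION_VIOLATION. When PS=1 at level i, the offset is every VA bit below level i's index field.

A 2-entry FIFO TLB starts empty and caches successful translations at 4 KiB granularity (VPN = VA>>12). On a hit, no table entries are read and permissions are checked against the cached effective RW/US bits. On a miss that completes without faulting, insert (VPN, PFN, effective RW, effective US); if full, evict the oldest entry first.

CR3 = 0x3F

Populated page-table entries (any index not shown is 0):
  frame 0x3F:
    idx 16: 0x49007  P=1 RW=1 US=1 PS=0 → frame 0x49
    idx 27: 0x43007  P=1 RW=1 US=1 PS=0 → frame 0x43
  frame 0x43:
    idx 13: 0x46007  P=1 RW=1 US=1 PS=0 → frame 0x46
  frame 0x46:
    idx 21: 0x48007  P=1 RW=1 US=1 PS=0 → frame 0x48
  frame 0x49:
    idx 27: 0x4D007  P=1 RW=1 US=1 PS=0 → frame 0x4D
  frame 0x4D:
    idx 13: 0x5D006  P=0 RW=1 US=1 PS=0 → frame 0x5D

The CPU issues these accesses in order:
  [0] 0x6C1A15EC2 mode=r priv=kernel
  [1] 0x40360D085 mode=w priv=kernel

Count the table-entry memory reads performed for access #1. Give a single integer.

Trace:
#0 VA=0x6C1A15EC2 (r,kernel):
  L0: frame=0x3F idx=27 entry=0x43007 [P=1 RW=1 US=1 PS=0]
  L1: frame=0x43 idx=13 entry=0x46007 [P=1 RW=1 US=1 PS=0]
  L2: frame=0x46 idx=21 entry=0x48007 [P=1 RW=1 US=1 PS=0]
  ✓ 0x48EC2  — 3 lookups
#1 VA=0x40360D085 (w,kernel):
  L0: frame=0x3F idx=16 entry=0x49007 [P=1 RW=1 US=1 PS=0]
  L1: frame=0x49 idx=27 entry=0x4D007 [P=1 RW=1 US=1 PS=0]
  L2: frame=0x4D idx=13 entry=0x5D006 [P=0 RW=1 US=1 PS=0]
  ⇒ fault: PAGE_NOT_PRESENT  — 3 lookups

Entries read for #1: 3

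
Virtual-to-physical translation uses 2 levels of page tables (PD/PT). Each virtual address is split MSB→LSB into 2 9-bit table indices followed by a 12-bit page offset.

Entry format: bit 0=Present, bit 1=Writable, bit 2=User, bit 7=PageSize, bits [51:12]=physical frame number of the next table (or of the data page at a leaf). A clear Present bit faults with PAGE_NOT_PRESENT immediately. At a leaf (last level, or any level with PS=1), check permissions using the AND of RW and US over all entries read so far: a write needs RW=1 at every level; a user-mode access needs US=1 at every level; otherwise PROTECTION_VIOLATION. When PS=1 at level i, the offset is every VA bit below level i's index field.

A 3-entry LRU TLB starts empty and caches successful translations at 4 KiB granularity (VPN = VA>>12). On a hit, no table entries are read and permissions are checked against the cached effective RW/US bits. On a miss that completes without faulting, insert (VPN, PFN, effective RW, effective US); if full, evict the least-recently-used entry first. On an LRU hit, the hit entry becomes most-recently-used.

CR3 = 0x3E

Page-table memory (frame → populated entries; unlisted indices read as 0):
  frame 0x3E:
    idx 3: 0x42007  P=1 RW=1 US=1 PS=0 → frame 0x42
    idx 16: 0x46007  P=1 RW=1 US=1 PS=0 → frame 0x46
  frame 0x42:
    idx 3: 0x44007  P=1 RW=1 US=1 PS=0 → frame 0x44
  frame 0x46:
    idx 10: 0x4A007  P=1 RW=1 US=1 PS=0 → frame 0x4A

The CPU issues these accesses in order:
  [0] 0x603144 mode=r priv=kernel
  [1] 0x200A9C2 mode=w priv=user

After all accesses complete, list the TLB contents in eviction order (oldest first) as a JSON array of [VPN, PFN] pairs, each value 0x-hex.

Walk each access:
#0 VA=0x603144 (r,kernel):
  lvl0: tbl 0x3E, slot 3 ⇒ 0x42007 (P1/RW1/US1/PS0)
  lvl1: tbl 0x42, slot 3 ⇒ 0x44007 (P1/RW1/US1/PS0)
  → PA=0x44144  (2 entries read)
#1 VA=0x200A9C2 (w,user):
  lvl0: tbl 0x3E, slot 16 ⇒ 0x46007 (P1/RW1/US1/PS0)
  lvl1: tbl 0x46, slot 10 ⇒ 0x4A007 (P1/RW1/US1/PS0)
  → PA=0x4A9C2  (2 entries read)

TLB: [["0x603", "0x44"], ["0x200A", "0x4A"]]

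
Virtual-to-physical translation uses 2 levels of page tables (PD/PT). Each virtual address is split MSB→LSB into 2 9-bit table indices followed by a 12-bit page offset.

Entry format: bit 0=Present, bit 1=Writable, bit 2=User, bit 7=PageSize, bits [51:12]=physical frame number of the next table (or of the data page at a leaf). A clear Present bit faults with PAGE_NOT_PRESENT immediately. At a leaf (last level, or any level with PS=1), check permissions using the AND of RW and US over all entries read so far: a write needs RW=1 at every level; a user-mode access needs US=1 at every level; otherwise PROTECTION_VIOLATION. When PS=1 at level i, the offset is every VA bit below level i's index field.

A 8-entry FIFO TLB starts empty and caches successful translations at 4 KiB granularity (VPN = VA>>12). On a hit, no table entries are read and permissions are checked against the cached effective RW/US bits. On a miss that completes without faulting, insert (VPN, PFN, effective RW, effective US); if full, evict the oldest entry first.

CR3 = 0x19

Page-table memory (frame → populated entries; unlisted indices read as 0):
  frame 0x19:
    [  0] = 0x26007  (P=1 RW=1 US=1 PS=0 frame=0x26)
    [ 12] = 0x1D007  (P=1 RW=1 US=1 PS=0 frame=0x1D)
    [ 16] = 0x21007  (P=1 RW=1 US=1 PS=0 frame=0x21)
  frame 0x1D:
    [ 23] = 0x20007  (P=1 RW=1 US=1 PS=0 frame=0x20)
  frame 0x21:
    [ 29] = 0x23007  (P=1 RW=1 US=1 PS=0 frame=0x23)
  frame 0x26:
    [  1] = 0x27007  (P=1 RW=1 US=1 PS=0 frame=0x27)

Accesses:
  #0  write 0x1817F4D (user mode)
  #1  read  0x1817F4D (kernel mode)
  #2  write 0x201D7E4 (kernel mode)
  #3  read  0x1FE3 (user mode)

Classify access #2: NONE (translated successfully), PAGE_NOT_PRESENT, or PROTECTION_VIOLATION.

Walk each access:
#0 VA=0x1817F4D (w,user):
  L0: frame=0x19 idx=12 entry=0x1D007 [P=1 RW=1 US=1 PS=0]
  L1: frame=0x1D idx=23 entry=0x20007 [P=1 RW=1 US=1 PS=0]
  ✓ 0x20F4D  — 2 lookups
#1 VA=0x1817F4D (r,kernel):
  TLB hit vpn=0x1817 → PA=0x20F4D
#2 VA=0x201D7E4 (w,kernel):
  L0: frame=0x19 idx=16 entry=0x21007 [P=1 RW=1 US=1 PS=0]
  L1: frame=0x21 idx=29 entry=0x23007 [P=1 RW=1 US=1 PS=0]
  ✓ 0x237E4  — 2 lookups
#3 VA=0x1FE3 (r,user):
  L0: frame=0x19 idx=0 entry=0x26007 [P=1 RW=1 US=1 PS=0]
  L1: frame=0x26 idx=1 entry=0x27007 [P=1 RW=1 US=1 PS=0]
  ✓ 0x27FE3  — 2 lookups

Access #2 fault: NONE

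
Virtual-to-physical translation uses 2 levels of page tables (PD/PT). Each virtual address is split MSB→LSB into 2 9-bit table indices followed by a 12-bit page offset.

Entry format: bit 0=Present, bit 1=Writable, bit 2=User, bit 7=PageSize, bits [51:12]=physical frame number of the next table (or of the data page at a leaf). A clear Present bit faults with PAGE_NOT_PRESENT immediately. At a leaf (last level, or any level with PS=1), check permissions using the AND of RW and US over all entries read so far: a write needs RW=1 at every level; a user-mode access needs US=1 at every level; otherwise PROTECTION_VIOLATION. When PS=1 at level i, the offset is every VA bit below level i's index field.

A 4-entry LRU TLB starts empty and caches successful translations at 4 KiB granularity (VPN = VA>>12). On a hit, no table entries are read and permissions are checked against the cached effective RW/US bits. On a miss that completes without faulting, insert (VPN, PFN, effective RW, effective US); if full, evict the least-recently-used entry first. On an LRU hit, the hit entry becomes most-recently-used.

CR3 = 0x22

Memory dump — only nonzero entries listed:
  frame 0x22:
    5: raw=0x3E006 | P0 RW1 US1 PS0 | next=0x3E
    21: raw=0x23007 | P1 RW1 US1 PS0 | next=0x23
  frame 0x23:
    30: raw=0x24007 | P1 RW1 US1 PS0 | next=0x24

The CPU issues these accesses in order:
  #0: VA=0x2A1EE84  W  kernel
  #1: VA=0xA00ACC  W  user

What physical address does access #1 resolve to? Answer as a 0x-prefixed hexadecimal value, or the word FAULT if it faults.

Trace:
#0 VA=0x2A1EE84 (w,kernel):
  L0 @0x22[21] → 0x23007  P=1,RW=1,US=1,PS=0
  L1 @0x23[30] → 0x24007  P=1,RW=1,US=1,PS=0
  ⇒ phys 0x24E84  [2 reads]
#1 VA=0xA00ACC (w,user):
  L0 @0x22[5] → 0x3E006  P=0,RW=1,US=1,PS=0
  ✗ PAGE_NOT_PRESENT  [1 reads]

Access #1 PA: FAULT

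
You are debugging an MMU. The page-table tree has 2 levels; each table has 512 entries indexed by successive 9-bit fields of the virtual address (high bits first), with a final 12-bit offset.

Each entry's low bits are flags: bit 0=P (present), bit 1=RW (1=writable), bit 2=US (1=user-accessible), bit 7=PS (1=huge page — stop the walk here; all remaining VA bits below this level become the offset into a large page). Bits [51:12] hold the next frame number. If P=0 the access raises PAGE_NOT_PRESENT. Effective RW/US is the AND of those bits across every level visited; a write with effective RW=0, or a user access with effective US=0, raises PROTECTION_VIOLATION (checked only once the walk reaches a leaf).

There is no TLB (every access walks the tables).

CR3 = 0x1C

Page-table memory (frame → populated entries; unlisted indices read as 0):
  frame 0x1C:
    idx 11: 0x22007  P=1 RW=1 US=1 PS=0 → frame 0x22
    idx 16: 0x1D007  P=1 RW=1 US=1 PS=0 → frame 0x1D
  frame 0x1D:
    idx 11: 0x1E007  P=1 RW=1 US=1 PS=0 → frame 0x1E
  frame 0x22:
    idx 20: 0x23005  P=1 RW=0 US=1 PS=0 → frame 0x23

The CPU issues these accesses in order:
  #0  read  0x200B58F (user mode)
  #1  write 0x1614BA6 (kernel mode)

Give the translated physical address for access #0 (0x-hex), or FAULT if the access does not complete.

Walk each access:
#0 VA=0x200B58F (r,user):
  lvl0: tbl 0x1C, slot 16 ⇒ 0x1D007 (P1/RW1/US1/PS0)
  lvl1: tbl 0x1D, slot 11 ⇒ 0x1E007 (P1/RW1/US1/PS0)
  ⇒ phys 0x1E58F  [2 reads]
#1 VA=0x1614BA6 (w,kernel):
  lvl0: tbl 0x1C, slot 11 ⇒ 0x22007 (P1/RW1/US1/PS0)
  lvl1: tbl 0x22, slot 20 ⇒ 0x23005 (P1/RW0/US1/PS0)
  ⇒ fault: PROTECTION_VIOLATION  — 2 lookups

Access #0 PA: 0x1E58F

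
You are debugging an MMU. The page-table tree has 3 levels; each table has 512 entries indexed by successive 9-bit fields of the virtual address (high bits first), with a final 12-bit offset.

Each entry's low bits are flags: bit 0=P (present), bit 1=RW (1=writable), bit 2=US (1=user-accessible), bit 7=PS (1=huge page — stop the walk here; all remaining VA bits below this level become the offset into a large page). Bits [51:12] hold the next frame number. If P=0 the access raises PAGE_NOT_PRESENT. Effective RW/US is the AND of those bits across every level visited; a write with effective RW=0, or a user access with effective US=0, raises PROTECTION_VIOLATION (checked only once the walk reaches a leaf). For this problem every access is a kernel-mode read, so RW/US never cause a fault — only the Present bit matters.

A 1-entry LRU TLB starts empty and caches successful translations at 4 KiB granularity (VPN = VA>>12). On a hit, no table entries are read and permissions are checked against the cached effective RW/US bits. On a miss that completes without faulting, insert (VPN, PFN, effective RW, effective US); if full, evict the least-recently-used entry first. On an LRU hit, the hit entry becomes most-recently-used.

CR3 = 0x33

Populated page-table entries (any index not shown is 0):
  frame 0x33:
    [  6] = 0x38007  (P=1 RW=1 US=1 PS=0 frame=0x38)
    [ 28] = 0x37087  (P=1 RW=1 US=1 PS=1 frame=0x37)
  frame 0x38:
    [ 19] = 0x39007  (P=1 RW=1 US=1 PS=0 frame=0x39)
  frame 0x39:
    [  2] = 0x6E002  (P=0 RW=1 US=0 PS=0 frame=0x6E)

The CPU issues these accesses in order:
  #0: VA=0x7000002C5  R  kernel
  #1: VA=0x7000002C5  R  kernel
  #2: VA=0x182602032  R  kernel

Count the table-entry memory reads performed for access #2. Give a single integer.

Walk each access:
#0 VA=0x7000002C5 (r,kernel):
  L0: frame=0x33 idx=28 entry=0x37087 [P=1 RW=1 US=1 PS=1]
  → PA=0x372C5 (huge @L0)  (1 entries read)
#1 VA=0x7000002C5 (r,kernel):
  TLB hit vpn=0x700000 → PA=0x372C5
#2 VA=0x182602032 (r,kernel):
  L0: frame=0x33 idx=6 entry=0x38007 [P=1 RW=1 US=1 PS=0]
  L1: frame=0x38 idx=19 entry=0x39007 [P=1 RW=1 US=1 PS=0]
  L2: frame=0x39 idx=2 entry=0x6E002 [P=0 RW=1 US=0 PS=0]
  ⇒ fault: PAGE_NOT_PRESENT  — 3 lookups

Entries read for #2: 3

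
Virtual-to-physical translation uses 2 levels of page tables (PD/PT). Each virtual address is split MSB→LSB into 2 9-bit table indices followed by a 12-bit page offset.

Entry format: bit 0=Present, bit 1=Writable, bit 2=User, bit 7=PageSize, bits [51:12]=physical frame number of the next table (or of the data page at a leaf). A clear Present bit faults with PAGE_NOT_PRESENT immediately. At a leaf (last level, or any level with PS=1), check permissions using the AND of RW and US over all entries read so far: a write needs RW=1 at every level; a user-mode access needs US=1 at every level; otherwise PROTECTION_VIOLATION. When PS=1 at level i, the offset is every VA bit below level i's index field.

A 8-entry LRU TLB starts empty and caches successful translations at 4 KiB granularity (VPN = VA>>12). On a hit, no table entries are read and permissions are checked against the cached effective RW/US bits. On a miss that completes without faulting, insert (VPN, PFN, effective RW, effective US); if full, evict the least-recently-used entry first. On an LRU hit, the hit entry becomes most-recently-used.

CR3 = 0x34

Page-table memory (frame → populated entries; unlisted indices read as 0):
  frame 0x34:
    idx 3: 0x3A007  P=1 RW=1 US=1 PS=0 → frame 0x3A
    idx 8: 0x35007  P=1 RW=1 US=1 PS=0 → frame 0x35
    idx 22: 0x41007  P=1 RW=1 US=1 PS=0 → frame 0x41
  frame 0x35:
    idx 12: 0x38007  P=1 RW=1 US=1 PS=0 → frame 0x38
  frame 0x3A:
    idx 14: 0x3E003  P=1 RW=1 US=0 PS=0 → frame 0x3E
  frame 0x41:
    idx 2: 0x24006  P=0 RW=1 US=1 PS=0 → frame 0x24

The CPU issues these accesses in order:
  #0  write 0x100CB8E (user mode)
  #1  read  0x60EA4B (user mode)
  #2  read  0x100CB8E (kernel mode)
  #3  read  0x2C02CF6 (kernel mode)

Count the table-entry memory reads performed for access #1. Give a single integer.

Trace:
#0 VA=0x100CB8E (w,user):
  L0 @0x34[8] → 0x35007  P=1,RW=1,US=1,PS=0
  L1 @0x35[12] → 0x38007  P=1,RW=1,US=1,PS=0
  → PA=0x38B8E  (2 entries read)
#1 VA=0x60EA4B (r,user):
  L0 @0x34[3] → 0x3A007  P=1,RW=1,US=1,PS=0
  L1 @0x3A[14] → 0x3E003  P=1,RW=1,US=0,PS=0
  → PROTECTION_VIOLATION  (2 entries read)
#2 VA=0x100CB8E (r,kernel):
  TLB hit vpn=0x100C → PA=0x38B8E
#3 VA=0x2C02CF6 (r,kernel):
  L0 @0x34[22] → 0x41007  P=1,RW=1,US=1,PS=0
  L1 @0x41[2] → 0x24006  P=0,RW=1,US=1,PS=0
  → PAGE_NOT_PRESENT  (2 entries read)

Entries read for #1: 2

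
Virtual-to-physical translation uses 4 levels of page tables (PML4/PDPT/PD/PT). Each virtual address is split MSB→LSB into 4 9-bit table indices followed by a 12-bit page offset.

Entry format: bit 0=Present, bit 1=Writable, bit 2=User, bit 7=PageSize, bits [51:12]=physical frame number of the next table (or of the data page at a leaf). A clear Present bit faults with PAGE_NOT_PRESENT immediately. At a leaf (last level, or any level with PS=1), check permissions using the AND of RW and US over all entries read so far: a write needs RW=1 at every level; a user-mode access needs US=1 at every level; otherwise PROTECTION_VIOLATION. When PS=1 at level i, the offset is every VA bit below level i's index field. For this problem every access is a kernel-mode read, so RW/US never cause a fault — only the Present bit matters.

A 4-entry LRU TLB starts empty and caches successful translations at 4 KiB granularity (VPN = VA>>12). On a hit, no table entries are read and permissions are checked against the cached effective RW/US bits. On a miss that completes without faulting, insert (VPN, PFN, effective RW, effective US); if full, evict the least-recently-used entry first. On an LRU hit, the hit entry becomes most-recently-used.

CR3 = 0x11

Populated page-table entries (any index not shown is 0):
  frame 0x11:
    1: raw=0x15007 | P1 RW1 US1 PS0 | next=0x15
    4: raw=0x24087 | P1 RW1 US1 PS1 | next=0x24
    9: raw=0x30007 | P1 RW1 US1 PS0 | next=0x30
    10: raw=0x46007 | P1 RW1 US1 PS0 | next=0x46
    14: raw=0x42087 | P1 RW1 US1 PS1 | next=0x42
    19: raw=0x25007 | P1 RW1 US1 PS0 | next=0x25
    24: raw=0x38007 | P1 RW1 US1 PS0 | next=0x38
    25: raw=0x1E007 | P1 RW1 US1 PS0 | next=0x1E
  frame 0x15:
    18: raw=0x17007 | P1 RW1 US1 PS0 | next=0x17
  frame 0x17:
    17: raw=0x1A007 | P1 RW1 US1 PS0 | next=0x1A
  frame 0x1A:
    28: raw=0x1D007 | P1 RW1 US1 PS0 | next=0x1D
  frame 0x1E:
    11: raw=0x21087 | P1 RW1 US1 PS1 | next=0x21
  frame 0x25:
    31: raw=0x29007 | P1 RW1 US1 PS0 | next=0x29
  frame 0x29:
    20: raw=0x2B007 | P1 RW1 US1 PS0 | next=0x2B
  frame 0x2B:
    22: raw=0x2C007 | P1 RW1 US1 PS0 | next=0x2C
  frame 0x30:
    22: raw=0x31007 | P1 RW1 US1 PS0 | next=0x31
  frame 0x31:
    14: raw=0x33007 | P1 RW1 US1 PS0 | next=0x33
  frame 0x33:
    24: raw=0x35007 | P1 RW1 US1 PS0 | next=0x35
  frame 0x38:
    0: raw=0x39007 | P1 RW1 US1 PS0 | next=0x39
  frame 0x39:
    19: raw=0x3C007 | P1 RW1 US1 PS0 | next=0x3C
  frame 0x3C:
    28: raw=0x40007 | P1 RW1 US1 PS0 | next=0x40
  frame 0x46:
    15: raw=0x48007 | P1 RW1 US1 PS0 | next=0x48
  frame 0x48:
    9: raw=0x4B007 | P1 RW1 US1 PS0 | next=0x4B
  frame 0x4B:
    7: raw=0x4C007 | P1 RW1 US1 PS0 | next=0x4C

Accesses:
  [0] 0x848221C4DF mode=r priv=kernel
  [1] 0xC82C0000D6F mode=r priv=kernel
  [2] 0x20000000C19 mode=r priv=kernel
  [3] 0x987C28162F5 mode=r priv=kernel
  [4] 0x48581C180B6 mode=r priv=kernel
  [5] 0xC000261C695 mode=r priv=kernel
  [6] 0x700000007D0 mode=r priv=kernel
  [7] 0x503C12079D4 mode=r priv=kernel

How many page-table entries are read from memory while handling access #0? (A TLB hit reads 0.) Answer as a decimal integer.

Trace:
#0 VA=0x848221C4DF (r,kernel):
  lvl0: tbl 0x11, slot 1 ⇒ 0x15007 (P1/RW1/US1/PS0)
  lvl1: tbl 0x15, slot 18 ⇒ 0x17007 (P1/RW1/US1/PS0)
  lvl2: tbl 0x17, slot 17 ⇒ 0x1A007 (P1/RW1/US1/PS0)
  lvl3: tbl 0x1A, slot 28 ⇒ 0x1D007 (P1/RW1/US1/PS0)
  ⇒ phys 0x1D4DF  [4 reads]
#1 VA=0xC82C0000D6F (r,kernel):
  lvl0: tbl 0x11, slot 25 ⇒ 0x1E007 (P1/RW1/US1/PS0)
  lvl1: tbl 0x1E, slot 11 ⇒ 0x21087 (P1/RW1/US1/PS1)
  ⇒ phys 0x21D6F (huge @L1)  [2 reads]
#2 VA=0x20000000C19 (r,kernel):
  lvl0: tbl 0x11, slot 4 ⇒ 0x24087 (P1/RW1/US1/PS1)
  ⇒ phys 0x24C19 (huge @L0)  [1 reads]
#3 VA=0x987C28162F5 (r,kernel):
  lvl0: tbl 0x11, slot 19 ⇒ 0x25007 (P1/RW1/US1/PS0)
  lvl1: tbl 0x25, slot 31 ⇒ 0x29007 (P1/RW1/US1/PS0)
  lvl2: tbl 0x29, slot 20 ⇒ 0x2B007 (P1/RW1/US1/PS0)
  lvl3: tbl 0x2B, slot 22 ⇒ 0x2C007 (P1/RW1/US1/PS0)
  ⇒ phys 0x2C2F5  [4 reads]
#4 VA=0x48581C180B6 (r,kernel):
  lvl0: tbl 0x11, slot 9 ⇒ 0x30007 (P1/RW1/US1/PS0)
  lvl1: tbl 0x30, slot 22 ⇒ 0x31007 (P1/RW1/US1/PS0)
  lvl2: tbl 0x31, slot 14 ⇒ 0x33007 (P1/RW1/US1/PS0)
  lvl3: tbl 0x33, slot 24 ⇒ 0x35007 (P1/RW1/US1/PS0)
  ⇒ phys 0x350B6  [4 reads]
#5 VA=0xC000261C695 (r,kernel):
  lvl0: tbl 0x11, slot 24 ⇒ 0x38007 (P1/RW1/US1/PS0)
  lvl1: tbl 0x38, slot 0 ⇒ 0x39007 (P1/RW1/US1/PS0)
  lvl2: tbl 0x39, slot 19 ⇒ 0x3C007 (P1/RW1/US1/PS0)
  lvl3: tbl 0x3C, slot 28 ⇒ 0x40007 (P1/RW1/US1/PS0)
  ⇒ phys 0x40695  [4 reads]
#6 VA=0x700000007D0 (r,kernel):
  lvl0: tbl 0x11, slot 14 ⇒ 0x42087 (P1/RW1/US1/PS1)
  ⇒ phys 0x427D0 (huge @L0)  [1 reads]
#7 VA=0x503C12079D4 (r,kernel):
  lvl0: tbl 0x11, slot 10 ⇒ 0x46007 (P1/RW1/US1/PS0)
  lvl1: tbl 0x46, slot 15 ⇒ 0x48007 (P1/RW1/US1/PS0)
  lvl2: tbl 0x48, slot 9 ⇒ 0x4B007 (P1/RW1/US1/PS0)
  lvl3: tbl 0x4B, slot 7 ⇒ 0x4C007 (P1/RW1/US1/PS0)
  ⇒ phys 0x4C9D4  [4 reads]

Entries read for #0: 4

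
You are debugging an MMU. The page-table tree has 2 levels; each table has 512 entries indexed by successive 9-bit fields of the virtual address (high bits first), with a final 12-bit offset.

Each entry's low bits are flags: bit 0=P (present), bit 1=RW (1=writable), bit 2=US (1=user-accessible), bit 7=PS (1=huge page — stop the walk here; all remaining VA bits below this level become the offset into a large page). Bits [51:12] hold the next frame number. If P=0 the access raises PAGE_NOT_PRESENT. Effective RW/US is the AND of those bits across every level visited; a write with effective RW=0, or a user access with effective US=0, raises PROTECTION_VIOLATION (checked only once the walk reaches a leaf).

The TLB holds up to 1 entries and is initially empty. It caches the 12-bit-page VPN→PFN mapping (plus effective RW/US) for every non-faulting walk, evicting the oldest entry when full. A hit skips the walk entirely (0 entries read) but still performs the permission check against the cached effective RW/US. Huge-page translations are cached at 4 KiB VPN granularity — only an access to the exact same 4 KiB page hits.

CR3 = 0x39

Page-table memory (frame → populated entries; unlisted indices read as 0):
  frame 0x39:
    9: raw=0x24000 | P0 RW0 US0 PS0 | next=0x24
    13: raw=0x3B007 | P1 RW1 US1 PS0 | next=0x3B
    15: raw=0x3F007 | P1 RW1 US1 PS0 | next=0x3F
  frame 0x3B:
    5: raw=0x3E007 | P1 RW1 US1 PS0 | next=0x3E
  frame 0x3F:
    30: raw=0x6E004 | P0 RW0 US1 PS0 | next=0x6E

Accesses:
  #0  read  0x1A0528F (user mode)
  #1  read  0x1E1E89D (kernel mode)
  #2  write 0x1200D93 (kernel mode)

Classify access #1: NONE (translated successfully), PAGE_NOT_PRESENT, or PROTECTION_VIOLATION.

Trace:
#0 VA=0x1A0528F (r,user):
  lvl0: tbl 0x39, slot 13 ⇒ 0x3B007 (P1/RW1/US1/PS0)
  lvl1: tbl 0x3B, slot 5 ⇒ 0x3E007 (P1/RW1/US1/PS0)
  ✓ 0x3E28F  — 2 lookups
#1 VA=0x1E1E89D (r,kernel):
  lvl0: tbl 0x39, slot 15 ⇒ 0x3F007 (P1/RW1/US1/PS0)
  lvl1: tbl 0x3F, slot 30 ⇒ 0x6E004 (P0/RW0/US1/PS0)
  ✗ PAGE_NOT_PRESENT  [2 reads]
#2 VA=0x1200D93 (w,kernel):
  lvl0: tbl 0x39, slot 9 ⇒ 0x24000 (P0/RW0/US0/PS0)
  ✗ PAGE_NOT_PRESENT  [1 reads]

Access #1 fault: PAGE_NOT_PRESENT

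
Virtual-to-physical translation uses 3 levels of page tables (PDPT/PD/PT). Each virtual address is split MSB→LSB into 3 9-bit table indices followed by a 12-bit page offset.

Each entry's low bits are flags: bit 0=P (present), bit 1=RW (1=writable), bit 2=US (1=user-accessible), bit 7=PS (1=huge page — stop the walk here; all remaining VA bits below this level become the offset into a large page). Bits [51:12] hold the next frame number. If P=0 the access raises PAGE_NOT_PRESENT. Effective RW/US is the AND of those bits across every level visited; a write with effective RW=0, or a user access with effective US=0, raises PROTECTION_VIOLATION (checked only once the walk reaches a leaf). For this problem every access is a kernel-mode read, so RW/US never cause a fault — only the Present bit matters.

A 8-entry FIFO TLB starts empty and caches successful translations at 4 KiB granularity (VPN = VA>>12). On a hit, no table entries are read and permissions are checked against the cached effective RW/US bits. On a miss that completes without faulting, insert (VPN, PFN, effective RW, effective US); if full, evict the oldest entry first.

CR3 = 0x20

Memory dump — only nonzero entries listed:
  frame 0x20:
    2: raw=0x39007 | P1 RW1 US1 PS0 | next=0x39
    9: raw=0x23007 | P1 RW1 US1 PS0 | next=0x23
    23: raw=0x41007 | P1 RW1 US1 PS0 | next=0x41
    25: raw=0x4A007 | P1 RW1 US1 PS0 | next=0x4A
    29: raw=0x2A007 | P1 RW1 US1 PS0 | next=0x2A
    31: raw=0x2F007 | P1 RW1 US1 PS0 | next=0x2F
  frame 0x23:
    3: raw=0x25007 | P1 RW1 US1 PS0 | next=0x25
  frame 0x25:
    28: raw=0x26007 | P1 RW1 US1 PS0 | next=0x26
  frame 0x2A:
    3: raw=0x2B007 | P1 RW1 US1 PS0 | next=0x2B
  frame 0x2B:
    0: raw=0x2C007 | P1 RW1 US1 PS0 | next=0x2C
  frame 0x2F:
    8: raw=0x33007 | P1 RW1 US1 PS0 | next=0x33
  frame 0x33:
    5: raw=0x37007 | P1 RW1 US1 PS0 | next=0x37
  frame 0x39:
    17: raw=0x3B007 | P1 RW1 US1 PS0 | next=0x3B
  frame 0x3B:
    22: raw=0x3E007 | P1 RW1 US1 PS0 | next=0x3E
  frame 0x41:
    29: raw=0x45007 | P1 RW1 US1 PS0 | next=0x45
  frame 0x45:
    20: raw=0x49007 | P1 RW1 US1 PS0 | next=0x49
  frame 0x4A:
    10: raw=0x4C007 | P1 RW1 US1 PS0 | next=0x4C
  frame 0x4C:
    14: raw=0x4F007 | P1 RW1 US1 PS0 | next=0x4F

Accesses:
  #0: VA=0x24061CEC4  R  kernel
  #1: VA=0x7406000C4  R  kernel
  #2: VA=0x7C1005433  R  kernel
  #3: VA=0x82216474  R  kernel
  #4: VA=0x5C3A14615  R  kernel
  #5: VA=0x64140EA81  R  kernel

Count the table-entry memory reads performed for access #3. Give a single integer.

Trace:
#0 VA=0x24061CEC4 (r,kernel):
  lvl0: tbl 0x20, slot 9 ⇒ 0x23007 (P1/RW1/US1/PS0)
  lvl1: tbl 0x23, slot 3 ⇒ 0x25007 (P1/RW1/US1/PS0)
  lvl2: tbl 0x25, slot 28 ⇒ 0x26007 (P1/RW1/US1/PS0)
  ⇒ phys 0x26EC4  [3 reads]
#1 VA=0x7406000C4 (r,kernel):
  lvl0: tbl 0x20, slot 29 ⇒ 0x2A007 (P1/RW1/US1/PS0)
  lvl1: tbl 0x2A, slot 3 ⇒ 0x2B007 (P1/RW1/US1/PS0)
  lvl2: tbl 0x2B, slot 0 ⇒ 0x2C007 (P1/RW1/US1/PS0)
  ⇒ phys 0x2C0C4  [3 reads]
#2 VA=0x7C1005433 (r,kernel):
  lvl0: tbl 0x20, slot 31 ⇒ 0x2F007 (P1/RW1/US1/PS0)
  lvl1: tbl 0x2F, slot 8 ⇒ 0x33007 (P1/RW1/US1/PS0)
  lvl2: tbl 0x33, slot 5 ⇒ 0x37007 (P1/RW1/US1/PS0)
  ⇒ phys 0x37433  [3 reads]
#3 VA=0x82216474 (r,kernel):
  lvl0: tbl 0x20, slot 2 ⇒ 0x39007 (P1/RW1/US1/PS0)
  lvl1: tbl 0x39, slot 17 ⇒ 0x3B007 (P1/RW1/US1/PS0)
  lvl2: tbl 0x3B, slot 22 ⇒ 0x3E007 (P1/RW1/US1/PS0)
  ⇒ phys 0x3E474  [3 reads]
#4 VA=0x5C3A14615 (r,kernel):
  lvl0: tbl 0x20, slot 23 ⇒ 0x41007 (P1/RW1/US1/PS0)
  lvl1: tbl 0x41, slot 29 ⇒ 0x45007 (P1/RW1/US1/PS0)
  lvl2: tbl 0x45, slot 20 ⇒ 0x49007 (P1/RW1/US1/PS0)
  ⇒ phys 0x49615  [3 reads]
#5 VA=0x64140EA81 (r,kernel):
  lvl0: tbl 0x20, slot 25 ⇒ 0x4A007 (P1/RW1/US1/PS0)
  lvl1: tbl 0x4A, slot 10 ⇒ 0x4C007 (P1/RW1/US1/PS0)
  lvl2: tbl 0x4C, slot 14 ⇒ 0x4F007 (P1/RW1/US1/PS0)
  ⇒ phys 0x4FA81  [3 reads]

Entries read for #3: 3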